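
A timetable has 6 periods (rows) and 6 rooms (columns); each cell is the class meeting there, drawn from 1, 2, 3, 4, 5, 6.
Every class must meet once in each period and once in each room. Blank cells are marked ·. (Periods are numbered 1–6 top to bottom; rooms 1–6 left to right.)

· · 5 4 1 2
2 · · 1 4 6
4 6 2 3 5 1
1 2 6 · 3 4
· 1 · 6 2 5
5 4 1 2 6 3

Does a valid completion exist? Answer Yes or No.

No period or room among the givens repeats a symbol, and propagating forced cells runs into no contradiction.
One valid completion exists (for instance, 6 3 5 4 1 2 / 2 5 3 1 4 6 / 4 6 2 3 5 1 / 1 2 6 5 3 4 / 3 1 4 6 2 5 / 5 4 1 2 6 3).

Yes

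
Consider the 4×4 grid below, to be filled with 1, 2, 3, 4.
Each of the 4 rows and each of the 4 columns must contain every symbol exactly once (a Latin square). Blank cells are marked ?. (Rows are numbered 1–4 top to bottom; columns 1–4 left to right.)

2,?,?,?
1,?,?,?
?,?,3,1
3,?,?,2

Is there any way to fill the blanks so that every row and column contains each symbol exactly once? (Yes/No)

No row or column among the givens repeats a symbol, and propagating forced cells runs into no contradiction.
One valid completion exists (for instance, 2 1 4 3 / 1 3 2 4 / 4 2 3 1 / 3 4 1 2).

Yes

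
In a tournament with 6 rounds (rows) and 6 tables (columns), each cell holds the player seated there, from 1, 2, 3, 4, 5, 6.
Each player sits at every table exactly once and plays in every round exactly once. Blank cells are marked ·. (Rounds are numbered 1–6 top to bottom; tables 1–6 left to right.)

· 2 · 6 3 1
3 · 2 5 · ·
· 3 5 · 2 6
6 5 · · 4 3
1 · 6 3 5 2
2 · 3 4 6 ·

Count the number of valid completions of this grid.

Round 1, table 1: eliminating its round and table leaves {4, 5}.
Round 1, table 3: eliminating its round and table leaves {4}.
Round 2, table 2: eliminating its round and table leaves {1, 4, 6}.
Round 2, table 5: eliminating its round and table leaves {1}.
Round 2, table 6: eliminating its round and table leaves {4}.
Round 3, table 1: eliminating its round and table leaves {4}.
Round 3, table 4: eliminating its round and table leaves {1}.
Round 4, table 3: eliminating its round and table leaves {1}.
Round 4, table 4: eliminating its round and table leaves {1, 2}.
Round 5, table 2: eliminating its round and table leaves {4}.
Round 6, table 2: eliminating its round and table leaves {1}.
Round 6, table 6: eliminating its round and table leaves {5}.
Only one assignment across all blanks avoids any round or table repeat, giving 1 completion.

1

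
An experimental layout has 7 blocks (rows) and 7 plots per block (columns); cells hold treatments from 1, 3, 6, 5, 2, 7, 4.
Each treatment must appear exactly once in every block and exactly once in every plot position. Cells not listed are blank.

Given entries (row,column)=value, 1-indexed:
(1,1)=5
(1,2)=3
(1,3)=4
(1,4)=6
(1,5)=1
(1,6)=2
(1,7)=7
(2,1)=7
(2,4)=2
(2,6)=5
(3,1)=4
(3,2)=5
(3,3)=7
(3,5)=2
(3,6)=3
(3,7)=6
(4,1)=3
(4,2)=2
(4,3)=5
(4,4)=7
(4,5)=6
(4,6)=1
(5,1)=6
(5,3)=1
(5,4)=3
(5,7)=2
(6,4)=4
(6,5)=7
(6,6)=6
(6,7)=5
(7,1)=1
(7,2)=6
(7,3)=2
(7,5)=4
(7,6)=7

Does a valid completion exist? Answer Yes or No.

No block or plot among the givens repeats a symbol, and propagating forced cells runs into no contradiction.
One valid completion exists (for instance, 5 3 4 6 1 2 7 / 7 4 6 2 3 5 1 / 4 5 7 1 2 3 6 / 3 2 5 7 6 1 4 / 6 7 1 3 5 4 2 / 2 1 3 4 7 6 5 / 1 6 2 5 4 7 3).

Yes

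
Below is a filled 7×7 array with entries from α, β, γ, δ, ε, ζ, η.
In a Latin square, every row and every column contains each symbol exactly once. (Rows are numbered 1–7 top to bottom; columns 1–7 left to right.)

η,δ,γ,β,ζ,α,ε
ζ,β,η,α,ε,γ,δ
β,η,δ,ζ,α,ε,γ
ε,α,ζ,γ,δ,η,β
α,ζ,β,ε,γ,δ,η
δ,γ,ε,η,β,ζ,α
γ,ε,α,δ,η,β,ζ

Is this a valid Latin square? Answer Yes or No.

Each row is a permutation of the 7 symbols, and so is each column.

Yes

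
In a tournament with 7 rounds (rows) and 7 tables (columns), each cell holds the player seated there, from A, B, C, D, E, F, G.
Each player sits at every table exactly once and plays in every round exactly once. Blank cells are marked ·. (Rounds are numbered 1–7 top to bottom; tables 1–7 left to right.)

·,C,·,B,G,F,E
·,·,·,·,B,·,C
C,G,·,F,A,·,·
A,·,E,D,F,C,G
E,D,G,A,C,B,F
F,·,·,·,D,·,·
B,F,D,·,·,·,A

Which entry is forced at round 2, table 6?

D

Round 1, table 1: round 1 has {B, C, E, F, G} and table 1 has {A, B, C, E, F}, leaving only D.
Round 1, table 3: round 1 has {B, C, D, E, F, G} and table 3 has {D, E, G}, leaving only A.
Round 2, table 1: round 2 has {B, C} and table 1 has {A, B, C, D, E, F}, leaving only G.
Round 2, table 3: round 2 has {B, C, G} and table 3 has {A, D, E, G}, leaving only F.
Round 2, table 4: round 2 has {B, C, F, G} and table 4 has {A, B, D, F}, leaving only E.
Round 2, table 2: round 2 has {B, C, E, F, G} and table 2 has {C, D, F, G}, leaving only A.
Round 2 already has {A, B, C, E, F, G} and table 6 already has {B, C, F}, so round 2, table 6 must be D.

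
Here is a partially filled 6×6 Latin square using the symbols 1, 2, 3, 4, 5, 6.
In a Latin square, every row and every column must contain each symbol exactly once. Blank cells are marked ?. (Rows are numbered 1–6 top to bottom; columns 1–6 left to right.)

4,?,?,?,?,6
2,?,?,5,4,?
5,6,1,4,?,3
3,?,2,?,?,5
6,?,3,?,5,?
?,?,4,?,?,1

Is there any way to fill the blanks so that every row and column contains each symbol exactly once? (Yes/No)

No

Row 2, column 6: row 2 together with column 6 already contain {1, 2, 3, 4, 5, 6} — every symbol — so nothing can go there. The grid has no valid completion.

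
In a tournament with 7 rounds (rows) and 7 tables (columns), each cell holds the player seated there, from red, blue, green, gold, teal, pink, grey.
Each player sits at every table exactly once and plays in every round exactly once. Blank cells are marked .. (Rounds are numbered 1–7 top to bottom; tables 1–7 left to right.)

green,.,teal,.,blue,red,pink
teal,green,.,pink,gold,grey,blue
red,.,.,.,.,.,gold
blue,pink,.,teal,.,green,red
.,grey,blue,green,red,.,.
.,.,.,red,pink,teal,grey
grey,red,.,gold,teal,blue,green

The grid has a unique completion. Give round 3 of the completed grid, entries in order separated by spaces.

red teal grey blue green pink gold

Round 3, table 6: round 3 has {red, gold} and table 6 has {red, blue, green, teal, grey}, leaving only pink.
Round 1, table 2: round 1 has {red, blue, green, teal, pink} and table 2 has {red, green, pink, grey}, leaving only gold.
Round 1, table 4: round 1 has {red, blue, green, gold, teal, pink} and table 4 has {red, green, gold, teal, pink}, leaving only grey.
Round 3, table 4: round 3 has {red, gold, pink} and table 4 has {red, green, gold, teal, pink, grey}, leaving only blue.
Round 3, table 2: round 3 has {red, blue, gold, pink} and table 2 has {red, green, gold, pink, grey}, leaving only teal.
Round 2, table 3: round 2 has {blue, green, gold, teal, pink, grey} and table 3 has {blue, teal}, leaving only red.
Round 4, table 5: round 4 has {red, blue, green, teal, pink} and table 5 has {red, blue, gold, teal, pink}, leaving only grey.
Round 3, table 5: round 3 has {red, blue, gold, teal, pink} and table 5 has {red, blue, gold, teal, pink, grey}, leaving only green.
Round 3, table 3: round 3 has {red, blue, green, gold, teal, pink} and table 3 has {red, blue, teal}, leaving only grey.
So round 3 reads: red teal grey blue green pink gold.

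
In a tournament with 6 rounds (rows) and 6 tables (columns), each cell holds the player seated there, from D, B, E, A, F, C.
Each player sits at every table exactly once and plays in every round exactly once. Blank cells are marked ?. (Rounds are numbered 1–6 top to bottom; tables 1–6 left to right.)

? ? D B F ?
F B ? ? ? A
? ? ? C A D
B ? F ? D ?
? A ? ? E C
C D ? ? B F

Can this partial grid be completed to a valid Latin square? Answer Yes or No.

No

Round 1, table 6: round 1 has {D, B, F} and table 6 has {D, A, F, C}, so it must be E.
Now round 4, table 6: round 4 together with table 6 already contain {D, B, E, A, F, C} — every symbol — so nothing can go there. The grid has no valid completion.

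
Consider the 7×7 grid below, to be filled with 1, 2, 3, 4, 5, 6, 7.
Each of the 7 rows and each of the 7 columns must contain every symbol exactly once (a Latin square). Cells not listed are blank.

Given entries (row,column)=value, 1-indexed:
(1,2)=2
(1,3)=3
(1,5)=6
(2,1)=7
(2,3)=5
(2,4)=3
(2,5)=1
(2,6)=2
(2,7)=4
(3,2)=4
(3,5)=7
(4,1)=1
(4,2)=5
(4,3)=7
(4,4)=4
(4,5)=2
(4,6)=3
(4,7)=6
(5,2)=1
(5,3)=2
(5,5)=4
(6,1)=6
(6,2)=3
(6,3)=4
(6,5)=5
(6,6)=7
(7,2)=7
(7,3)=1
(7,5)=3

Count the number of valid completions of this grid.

9

Row 1, column 1: eliminating its row and column leaves {4, 5}.
Row 1, column 4: eliminating its row and column leaves {1, 5, 7}.
Row 1, column 6: eliminating its row and column leaves {1, 4, 5}.
Row 1, column 7: eliminating its row and column leaves {1, 5, 7}.
Row 2, column 2: eliminating its row and column leaves {6}.
Row 3, column 1: eliminating its row and column leaves {2, 3, 5}.
Row 3, column 3: eliminating its row and column leaves {6}.
Row 3, column 4: eliminating its row and column leaves {1, 2, 5, 6}.
Row 3, column 6: eliminating its row and column leaves {1, 5, 6}.
Row 3, column 7: eliminating its row and column leaves {1, 2, 3, 5}.
Row 5, column 1: eliminating its row and column leaves {3, 5}.
Row 5, column 4: eliminating its row and column leaves {5, 6, 7}.
Row 5, column 6: eliminating its row and column leaves {5, 6}.
Row 5, column 7: eliminating its row and column leaves {3, 5, 7}.
Row 6, column 4: eliminating its row and column leaves {1, 2}.
Row 6, column 7: eliminating its row and column leaves {1, 2}.
Row 7, column 1: eliminating its row and column leaves {2, 4, 5}.
Row 7, column 4: eliminating its row and column leaves {2, 5, 6}.
Row 7, column 6: eliminating its row and column leaves {4, 5, 6}.
Row 7, column 7: eliminating its row and column leaves {2, 5}.
Enumerating the assignments across these blanks that avoid any row or column repeat gives 9 completions.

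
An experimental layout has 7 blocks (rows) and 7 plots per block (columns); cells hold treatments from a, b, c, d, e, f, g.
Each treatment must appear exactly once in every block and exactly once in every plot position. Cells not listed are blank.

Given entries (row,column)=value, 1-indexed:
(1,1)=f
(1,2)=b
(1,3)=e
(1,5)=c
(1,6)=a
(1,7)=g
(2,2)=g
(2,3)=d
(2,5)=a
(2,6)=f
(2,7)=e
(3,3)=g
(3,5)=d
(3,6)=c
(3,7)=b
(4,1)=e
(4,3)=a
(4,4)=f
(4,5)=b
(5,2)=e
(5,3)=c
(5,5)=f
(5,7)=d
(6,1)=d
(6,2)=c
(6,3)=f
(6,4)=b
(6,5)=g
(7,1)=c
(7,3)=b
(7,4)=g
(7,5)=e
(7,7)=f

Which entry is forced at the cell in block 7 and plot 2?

Block 1, plot 4: block 1 has {a, b, c, e, f, g} and plot 4 has {b, f, g}, leaving only d.
Block 2, plot 1: block 2 has {a, d, e, f, g} and plot 1 has {c, d, e, f}, leaving only b.
Block 2, plot 4: block 2 has {a, b, d, e, f, g} and plot 4 has {b, d, f, g}, leaving only c.
Block 3, plot 1: block 3 has {b, c, d, g} and plot 1 has {b, c, d, e, f}, leaving only a.
Block 3, plot 2: block 3 has {a, b, c, d, g} and plot 2 has {b, c, e, g}, leaving only f.
Block 3, plot 4: block 3 has {a, b, c, d, f, g} and plot 4 has {b, c, d, f, g}, leaving only e.
Block 4, plot 2: block 4 has {a, b, e, f} and plot 2 has {b, c, e, f, g}, leaving only d.
Block 7 already has {b, c, e, f, g} and plot 2 already has {b, c, d, e, f, g}, so block 7, plot 2 must be a.

a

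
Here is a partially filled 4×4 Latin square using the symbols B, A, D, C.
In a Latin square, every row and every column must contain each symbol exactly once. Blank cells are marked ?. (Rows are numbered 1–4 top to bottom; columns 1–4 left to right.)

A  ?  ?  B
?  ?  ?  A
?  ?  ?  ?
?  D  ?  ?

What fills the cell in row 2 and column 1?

Row 1, column 2: row 1 has {B, A} and column 2 has {D}, leaving only C.
Row 1, column 3: row 1 has {B, A, C} and column 3 has {}, leaving only D.
Row 2, column 2: row 2 has {A} and column 2 has {D, C}, leaving only B.
Row 2, column 3: row 2 has {B, A} and column 3 has {D}, leaving only C.
Row 2 already has {B, A, C} and column 1 already has {A}, so row 2, column 1 must be D.

D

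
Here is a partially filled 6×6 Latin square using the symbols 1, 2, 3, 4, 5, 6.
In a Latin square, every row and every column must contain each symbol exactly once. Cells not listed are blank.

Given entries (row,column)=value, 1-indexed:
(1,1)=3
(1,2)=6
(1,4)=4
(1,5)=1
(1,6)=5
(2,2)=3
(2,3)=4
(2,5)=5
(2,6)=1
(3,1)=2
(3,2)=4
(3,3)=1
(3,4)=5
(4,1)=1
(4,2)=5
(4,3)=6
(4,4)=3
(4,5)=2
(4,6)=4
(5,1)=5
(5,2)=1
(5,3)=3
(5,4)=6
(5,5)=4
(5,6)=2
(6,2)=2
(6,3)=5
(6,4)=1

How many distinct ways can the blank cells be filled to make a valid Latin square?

2

Row 1, column 3: eliminating its row and column leaves {2}.
Row 2, column 1: eliminating its row and column leaves {6}.
Row 2, column 4: eliminating its row and column leaves {2}.
Row 3, column 5: eliminating its row and column leaves {3, 6}.
Row 3, column 6: eliminating its row and column leaves {3, 6}.
Row 6, column 1: eliminating its row and column leaves {4, 6}.
Row 6, column 5: eliminating its row and column leaves {3, 6}.
Row 6, column 6: eliminating its row and column leaves {3, 6}.
Enumerating the assignments across these blanks that avoid any row or column repeat gives 2 completions.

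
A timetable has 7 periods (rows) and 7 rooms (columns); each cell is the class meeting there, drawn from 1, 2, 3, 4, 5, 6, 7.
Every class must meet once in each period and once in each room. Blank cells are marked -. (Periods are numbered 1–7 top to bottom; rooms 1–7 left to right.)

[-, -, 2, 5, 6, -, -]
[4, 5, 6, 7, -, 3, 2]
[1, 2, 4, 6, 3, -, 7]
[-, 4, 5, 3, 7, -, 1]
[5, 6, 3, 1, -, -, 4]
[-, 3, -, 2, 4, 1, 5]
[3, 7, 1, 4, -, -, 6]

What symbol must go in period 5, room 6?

7

Period 1, room 1: period 1 has {2, 5, 6} and room 1 has {1, 3, 4, 5}, leaving only 7.
Period 1, room 2: period 1 has {2, 5, 6, 7} and room 2 has {2, 3, 4, 5, 6, 7}, leaving only 1.
Period 1, room 6: period 1 has {1, 2, 5, 6, 7} and room 6 has {1, 3}, leaving only 4.
Period 1, room 7: period 1 has {1, 2, 4, 5, 6, 7} and room 7 has {1, 2, 4, 5, 6, 7}, leaving only 3.
Period 2, room 5: period 2 has {2, 3, 4, 5, 6, 7} and room 5 has {3, 4, 6, 7}, leaving only 1.
Period 3, room 6: period 3 has {1, 2, 3, 4, 6, 7} and room 6 has {1, 3, 4}, leaving only 5.
Period 5, room 5: period 5 has {1, 3, 4, 5, 6} and room 5 has {1, 3, 4, 6, 7}, leaving only 2.
Period 5 already has {1, 2, 3, 4, 5, 6} and room 6 already has {1, 3, 4, 5}, so period 5, room 6 must be 7.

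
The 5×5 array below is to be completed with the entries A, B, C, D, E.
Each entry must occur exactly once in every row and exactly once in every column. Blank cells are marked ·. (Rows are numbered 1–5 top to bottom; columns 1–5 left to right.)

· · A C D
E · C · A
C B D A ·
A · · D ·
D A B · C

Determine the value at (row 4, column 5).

Row 1, column 1: row 1 has {A, C, D} and column 1 has {A, C, D, E}, leaving only B.
Row 1, column 2: row 1 has {A, B, C, D} and column 2 has {A, B}, leaving only E.
Row 2, column 2: row 2 has {A, C, E} and column 2 has {A, B, E}, leaving only D.
Row 2, column 4: row 2 has {A, C, D, E} and column 4 has {A, C, D}, leaving only B.
Row 3, column 5: row 3 has {A, B, C, D} and column 5 has {A, C, D}, leaving only E.
Row 4 already has {A, D} and column 5 already has {A, C, D, E}, so row 4, column 5 must be B.

B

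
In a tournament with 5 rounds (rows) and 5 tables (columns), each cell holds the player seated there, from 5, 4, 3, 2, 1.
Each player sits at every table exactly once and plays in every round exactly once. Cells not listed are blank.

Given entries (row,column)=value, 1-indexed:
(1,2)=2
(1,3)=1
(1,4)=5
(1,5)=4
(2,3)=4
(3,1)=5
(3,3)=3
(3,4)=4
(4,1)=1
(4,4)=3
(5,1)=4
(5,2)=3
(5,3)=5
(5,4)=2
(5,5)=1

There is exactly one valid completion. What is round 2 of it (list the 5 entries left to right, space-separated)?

2 5 4 1 3

Round 2, table 4: round 2 has {4} and table 4 has {5, 4, 3, 2}, leaving only 1.
Round 2, table 2: round 2 has {4, 1} and table 2 has {3, 2}, leaving only 5.
Round 1, table 1: round 1 has {5, 4, 2, 1} and table 1 has {5, 4, 1}, leaving only 3.
Round 2, table 1: round 2 has {5, 4, 1} and table 1 has {5, 4, 3, 1}, leaving only 2.
Round 2, table 5: round 2 has {5, 4, 2, 1} and table 5 has {4, 1}, leaving only 3.
So round 2 reads: 2 5 4 1 3.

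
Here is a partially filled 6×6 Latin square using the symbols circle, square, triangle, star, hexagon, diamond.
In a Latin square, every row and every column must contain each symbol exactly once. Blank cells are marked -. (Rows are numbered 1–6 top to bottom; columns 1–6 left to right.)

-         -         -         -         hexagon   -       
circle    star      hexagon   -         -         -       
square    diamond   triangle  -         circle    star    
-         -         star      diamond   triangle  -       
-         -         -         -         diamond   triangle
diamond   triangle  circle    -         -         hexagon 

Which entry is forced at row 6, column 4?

square

Row 2, column 5: row 2 has {circle, star, hexagon} and column 5 has {circle, triangle, hexagon, diamond}, leaving only square.
Row 2, column 4: row 2 has {circle, square, star, hexagon} and column 4 has {diamond}, leaving only triangle.
Row 2, column 6: row 2 has {circle, square, triangle, star, hexagon} and column 6 has {triangle, star, hexagon}, leaving only diamond.
Row 3, column 4: row 3 has {circle, square, triangle, star, diamond} and column 4 has {triangle, diamond}, leaving only hexagon.
Row 4, column 1: row 4 has {triangle, star, diamond} and column 1 has {circle, square, diamond}, leaving only hexagon.
Row 5, column 1: row 5 has {triangle, diamond} and column 1 has {circle, square, hexagon, diamond}, leaving only star.
Row 1, column 1: row 1 has {hexagon} and column 1 has {circle, square, star, hexagon, diamond}, leaving only triangle.
Row 5, column 3: row 5 has {triangle, star, diamond} and column 3 has {circle, triangle, star, hexagon}, leaving only square.
Row 1, column 3: row 1 has {triangle, hexagon} and column 3 has {circle, square, triangle, star, hexagon}, leaving only diamond.
Row 5, column 4: row 5 has {square, triangle, star, diamond} and column 4 has {triangle, hexagon, diamond}, leaving only circle.
Row 5, column 2: row 5 has {circle, square, triangle, star, diamond} and column 2 has {triangle, star, diamond}, leaving only hexagon.
Row 6, column 5: row 6 has {circle, triangle, hexagon, diamond} and column 5 has {circle, square, triangle, hexagon, diamond}, leaving only star.
Row 6 already has {circle, triangle, star, hexagon, diamond} and column 4 already has {circle, triangle, hexagon, diamond}, so row 6, column 4 must be square.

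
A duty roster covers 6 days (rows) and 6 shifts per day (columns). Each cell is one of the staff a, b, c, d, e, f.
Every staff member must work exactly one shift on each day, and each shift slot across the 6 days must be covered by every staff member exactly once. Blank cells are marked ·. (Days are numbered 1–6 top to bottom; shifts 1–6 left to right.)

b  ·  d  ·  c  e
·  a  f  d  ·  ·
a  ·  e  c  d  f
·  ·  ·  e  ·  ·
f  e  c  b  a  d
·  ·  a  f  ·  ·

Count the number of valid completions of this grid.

3

Day 1, shift 2: eliminating its day and shift leaves {f}.
Day 1, shift 4: eliminating its day and shift leaves {a}.
Day 2, shift 1: eliminating its day and shift leaves {c, e}.
Day 2, shift 5: eliminating its day and shift leaves {b, e}.
Day 2, shift 6: eliminating its day and shift leaves {b, c}.
Day 3, shift 2: eliminating its day and shift leaves {b}.
Day 4, shift 1: eliminating its day and shift leaves {c, d}.
Day 4, shift 2: eliminating its day and shift leaves {b, c, d, f}.
Day 4, shift 3: eliminating its day and shift leaves {b}.
Day 4, shift 5: eliminating its day and shift leaves {b, f}.
Day 4, shift 6: eliminating its day and shift leaves {a, b, c}.
Day 6, shift 1: eliminating its day and shift leaves {c, d, e}.
Day 6, shift 2: eliminating its day and shift leaves {b, c, d}.
Day 6, shift 5: eliminating its day and shift leaves {b, e}.
Day 6, shift 6: eliminating its day and shift leaves {b, c}.
Enumerating the assignments across these blanks that avoid any day or shift repeat gives 3 completions.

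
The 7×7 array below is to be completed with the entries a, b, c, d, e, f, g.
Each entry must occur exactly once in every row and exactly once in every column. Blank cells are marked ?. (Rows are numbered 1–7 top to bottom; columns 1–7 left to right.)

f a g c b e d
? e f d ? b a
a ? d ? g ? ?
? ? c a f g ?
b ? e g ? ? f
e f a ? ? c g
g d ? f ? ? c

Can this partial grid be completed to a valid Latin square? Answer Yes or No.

Row 2, column 1: row 2 has {a, b, d, e, f} and column 1 has {a, b, e, f, g}, so it must be c.
Now row 2, column 5: row 2 together with column 5 already contain {a, b, c, d, e, f, g} — every symbol — so nothing can go there. The grid has no valid completion.

No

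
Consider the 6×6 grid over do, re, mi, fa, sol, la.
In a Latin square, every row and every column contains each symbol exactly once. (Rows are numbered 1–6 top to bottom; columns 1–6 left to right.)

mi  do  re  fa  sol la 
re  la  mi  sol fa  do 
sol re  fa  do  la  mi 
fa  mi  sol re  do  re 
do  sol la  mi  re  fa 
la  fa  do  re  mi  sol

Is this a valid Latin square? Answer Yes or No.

No

Column 4 contains re twice (at rows 4 and 6), so it is not a permutation.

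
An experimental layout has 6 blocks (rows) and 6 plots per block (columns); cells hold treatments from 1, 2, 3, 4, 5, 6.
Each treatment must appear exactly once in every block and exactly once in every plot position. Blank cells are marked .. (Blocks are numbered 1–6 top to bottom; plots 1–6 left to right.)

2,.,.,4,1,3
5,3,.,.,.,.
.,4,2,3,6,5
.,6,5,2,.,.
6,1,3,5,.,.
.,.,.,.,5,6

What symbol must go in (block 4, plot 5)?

3

Block 1, plot 2: block 1 has {1, 2, 3, 4} and plot 2 has {1, 3, 4, 6}, leaving only 5.
Block 1, plot 3: block 1 has {1, 2, 3, 4, 5} and plot 3 has {2, 3, 5}, leaving only 6.
Block 3, plot 1: block 3 has {2, 3, 4, 5, 6} and plot 1 has {2, 5, 6}, leaving only 1.
Block 6, plot 2: block 6 has {5, 6} and plot 2 has {1, 3, 4, 5, 6}, leaving only 2.
Block 6, plot 4: block 6 has {2, 5, 6} and plot 4 has {2, 3, 4, 5}, leaving only 1.
Block 2, plot 4: block 2 has {3, 5} and plot 4 has {1, 2, 3, 4, 5}, leaving only 6.
Block 6, plot 3: block 6 has {1, 2, 5, 6} and plot 3 has {2, 3, 5, 6}, leaving only 4.
Block 2, plot 3: block 2 has {3, 5, 6} and plot 3 has {2, 3, 4, 5, 6}, leaving only 1.
Block 6, plot 1: block 6 has {1, 2, 4, 5, 6} and plot 1 has {1, 2, 5, 6}, leaving only 3.
Block 4, plot 1: block 4 has {2, 5, 6} and plot 1 has {1, 2, 3, 5, 6}, leaving only 4.
Block 4 already has {2, 4, 5, 6} and plot 5 already has {1, 5, 6}, so block 4, plot 5 must be 3.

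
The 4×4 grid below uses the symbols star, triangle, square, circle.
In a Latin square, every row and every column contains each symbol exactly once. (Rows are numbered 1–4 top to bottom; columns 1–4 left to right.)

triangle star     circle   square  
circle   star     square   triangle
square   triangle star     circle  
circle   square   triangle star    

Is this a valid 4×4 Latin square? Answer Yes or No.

Every row is a permutation, but column 2 contains star twice (at rows 1 and 2).

No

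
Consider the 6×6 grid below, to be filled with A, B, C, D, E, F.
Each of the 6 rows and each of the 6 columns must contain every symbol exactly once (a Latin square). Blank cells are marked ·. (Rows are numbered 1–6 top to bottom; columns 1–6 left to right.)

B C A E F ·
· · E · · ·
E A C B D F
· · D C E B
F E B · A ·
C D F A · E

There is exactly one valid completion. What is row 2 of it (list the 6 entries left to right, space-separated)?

D B E F C A

Row 1, column 6: row 1 has {A, B, C, E, F} and column 6 has {B, E, F}, leaving only D.
Row 4, column 1: row 4 has {B, C, D, E} and column 1 has {B, C, E, F}, leaving only A.
Row 2, column 1: row 2 has {E} and column 1 has {A, B, C, E, F}, leaving only D.
Row 2, column 4: row 2 has {D, E} and column 4 has {A, B, C, E}, leaving only F.
Row 2, column 2: row 2 has {D, E, F} and column 2 has {A, C, D, E}, leaving only B.
Row 2, column 5: row 2 has {B, D, E, F} and column 5 has {A, D, E, F}, leaving only C.
Row 2, column 6: row 2 has {B, C, D, E, F} and column 6 has {B, D, E, F}, leaving only A.
So row 2 reads: D B E F C A.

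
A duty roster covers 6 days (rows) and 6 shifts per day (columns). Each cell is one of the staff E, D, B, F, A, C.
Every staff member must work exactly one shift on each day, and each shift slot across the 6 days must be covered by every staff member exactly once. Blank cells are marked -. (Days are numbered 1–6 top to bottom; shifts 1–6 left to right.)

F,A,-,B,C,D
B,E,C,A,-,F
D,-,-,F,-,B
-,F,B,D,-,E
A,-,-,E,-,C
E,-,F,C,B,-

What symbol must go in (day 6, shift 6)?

Day 6 already has {E, B, F, C} and shift 6 already has {E, D, B, F, C}, so day 6, shift 6 must be A.

A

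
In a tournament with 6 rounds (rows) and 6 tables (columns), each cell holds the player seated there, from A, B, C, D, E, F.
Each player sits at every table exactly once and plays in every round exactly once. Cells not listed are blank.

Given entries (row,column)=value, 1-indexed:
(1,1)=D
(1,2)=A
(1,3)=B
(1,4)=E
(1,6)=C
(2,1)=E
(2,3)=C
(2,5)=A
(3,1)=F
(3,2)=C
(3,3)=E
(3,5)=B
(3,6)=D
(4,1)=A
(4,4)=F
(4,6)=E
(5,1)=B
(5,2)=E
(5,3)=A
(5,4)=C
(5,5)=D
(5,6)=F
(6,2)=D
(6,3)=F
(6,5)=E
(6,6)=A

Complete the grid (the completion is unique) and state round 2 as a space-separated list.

E F C D A B

Round 2, table 6: round 2 has {A, C, E} and table 6 has {A, C, D, E, F}, leaving only B.
Round 2, table 2: round 2 has {A, B, C, E} and table 2 has {A, C, D, E}, leaving only F.
Round 2, table 4: round 2 has {A, B, C, E, F} and table 4 has {C, E, F}, leaving only D.
So round 2 reads: E F C D A B.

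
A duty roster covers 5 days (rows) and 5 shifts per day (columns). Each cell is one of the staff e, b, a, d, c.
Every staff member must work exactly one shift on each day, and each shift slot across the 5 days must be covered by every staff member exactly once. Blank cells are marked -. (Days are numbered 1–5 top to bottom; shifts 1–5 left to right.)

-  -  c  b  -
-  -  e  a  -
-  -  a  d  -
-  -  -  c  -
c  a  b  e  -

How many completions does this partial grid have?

Day 1, shift 1: eliminating its day and shift leaves {e, a, d}.
Day 1, shift 2: eliminating its day and shift leaves {e, d}.
Day 1, shift 5: eliminating its day and shift leaves {e, a, d}.
Day 2, shift 1: eliminating its day and shift leaves {b, d}.
Day 2, shift 2: eliminating its day and shift leaves {b, d, c}.
Day 2, shift 5: eliminating its day and shift leaves {b, d, c}.
Day 3, shift 1: eliminating its day and shift leaves {e, b}.
Day 3, shift 2: eliminating its day and shift leaves {e, b, c}.
Day 3, shift 5: eliminating its day and shift leaves {e, b, c}.
Day 4, shift 1: eliminating its day and shift leaves {e, b, a, d}.
Day 4, shift 2: eliminating its day and shift leaves {e, b, d}.
Day 4, shift 3: eliminating its day and shift leaves {d}.
Day 4, shift 5: eliminating its day and shift leaves {e, b, a, d}.
Day 5, shift 5: eliminating its day and shift leaves {d}.
Enumerating the assignments across these blanks that avoid any day or shift repeat gives 6 completions.

6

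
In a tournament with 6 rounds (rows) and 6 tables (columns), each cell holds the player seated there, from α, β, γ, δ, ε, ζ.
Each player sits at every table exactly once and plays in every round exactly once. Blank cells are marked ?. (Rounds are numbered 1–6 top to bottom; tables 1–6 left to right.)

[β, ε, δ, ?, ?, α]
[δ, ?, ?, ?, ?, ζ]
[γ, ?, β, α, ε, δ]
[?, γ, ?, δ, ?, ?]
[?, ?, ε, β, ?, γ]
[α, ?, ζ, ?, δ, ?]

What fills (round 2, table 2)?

α

Round 3, table 2: round 3 has {α, β, γ, δ, ε} and table 2 has {γ, ε}, leaving only ζ.
Round 4, table 3: round 4 has {γ, δ} and table 3 has {β, δ, ε, ζ}, leaving only α.
Round 2, table 3: round 2 has {δ, ζ} and table 3 has {α, β, δ, ε, ζ}, leaving only γ.
Round 2, table 4: round 2 has {γ, δ, ζ} and table 4 has {α, β, δ}, leaving only ε.
Round 5, table 1: round 5 has {β, γ, ε} and table 1 has {α, β, γ, δ}, leaving only ζ.
Round 4, table 1: round 4 has {α, γ, δ} and table 1 has {α, β, γ, δ, ζ}, leaving only ε.
Round 4, table 6: round 4 has {α, γ, δ, ε} and table 6 has {α, γ, δ, ζ}, leaving only β.
Round 4, table 5: round 4 has {α, β, γ, δ, ε} and table 5 has {δ, ε}, leaving only ζ.
Round 1, table 5: round 1 has {α, β, δ, ε} and table 5 has {δ, ε, ζ}, leaving only γ.
Round 1, table 4: round 1 has {α, β, γ, δ, ε} and table 4 has {α, β, δ, ε}, leaving only ζ.
Round 5, table 5: round 5 has {β, γ, ε, ζ} and table 5 has {γ, δ, ε, ζ}, leaving only α.
Round 2, table 5: round 2 has {γ, δ, ε, ζ} and table 5 has {α, γ, δ, ε, ζ}, leaving only β.
Round 2 already has {β, γ, δ, ε, ζ} and table 2 already has {γ, ε, ζ}, so round 2, table 2 must be α.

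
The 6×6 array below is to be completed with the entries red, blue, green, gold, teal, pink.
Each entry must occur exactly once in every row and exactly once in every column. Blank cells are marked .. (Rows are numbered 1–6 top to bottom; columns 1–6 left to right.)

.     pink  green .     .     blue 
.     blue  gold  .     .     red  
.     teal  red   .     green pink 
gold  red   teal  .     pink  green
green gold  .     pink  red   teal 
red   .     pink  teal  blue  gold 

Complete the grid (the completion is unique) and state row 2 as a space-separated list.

Row 2, column 4: row 2 has {red, blue, gold} and column 4 has {teal, pink}, leaving only green.
Row 2, column 5: row 2 has {red, blue, green, gold} and column 5 has {red, blue, green, pink}, leaving only teal.
Row 2, column 1: row 2 has {red, blue, green, gold, teal} and column 1 has {red, green, gold}, leaving only pink.
So row 2 reads: pink blue gold green teal red.

pink blue gold green teal red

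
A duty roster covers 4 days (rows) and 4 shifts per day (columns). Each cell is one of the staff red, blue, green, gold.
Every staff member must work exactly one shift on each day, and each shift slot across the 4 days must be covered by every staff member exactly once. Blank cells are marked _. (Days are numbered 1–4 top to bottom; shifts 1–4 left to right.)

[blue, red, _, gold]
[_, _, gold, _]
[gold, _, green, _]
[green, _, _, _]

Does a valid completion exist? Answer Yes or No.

No

Day 1, shift 3: day 1 together with shift 3 already contain {red, blue, green, gold} — every symbol — so nothing can go there. The grid has no valid completion.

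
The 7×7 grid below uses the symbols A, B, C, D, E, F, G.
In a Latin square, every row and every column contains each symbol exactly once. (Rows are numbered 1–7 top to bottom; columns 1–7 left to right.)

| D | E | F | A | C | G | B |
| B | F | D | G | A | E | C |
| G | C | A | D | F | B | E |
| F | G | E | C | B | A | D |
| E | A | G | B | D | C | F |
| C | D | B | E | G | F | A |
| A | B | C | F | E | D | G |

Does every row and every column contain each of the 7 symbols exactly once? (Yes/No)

Yes

Each row is a permutation of the 7 symbols, and so is each column.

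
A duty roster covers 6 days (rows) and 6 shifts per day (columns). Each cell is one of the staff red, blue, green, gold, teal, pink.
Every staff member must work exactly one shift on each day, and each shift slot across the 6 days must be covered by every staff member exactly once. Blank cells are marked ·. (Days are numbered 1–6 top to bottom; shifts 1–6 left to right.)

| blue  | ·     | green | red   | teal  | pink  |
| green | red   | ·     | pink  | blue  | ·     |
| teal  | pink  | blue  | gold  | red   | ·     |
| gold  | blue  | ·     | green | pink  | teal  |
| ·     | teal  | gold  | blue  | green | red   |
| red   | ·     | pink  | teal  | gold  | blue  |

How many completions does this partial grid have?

Day 1, shift 2: eliminating its day and shift leaves {gold}.
Day 2, shift 3: eliminating its day and shift leaves {teal}.
Day 2, shift 6: eliminating its day and shift leaves {gold}.
Day 3, shift 6: eliminating its day and shift leaves {green}.
Day 4, shift 3: eliminating its day and shift leaves {red}.
Day 5, shift 1: eliminating its day and shift leaves {pink}.
Day 6, shift 2: eliminating its day and shift leaves {green}.
Only one assignment across all blanks avoids any day or shift repeat, giving 1 completion.

1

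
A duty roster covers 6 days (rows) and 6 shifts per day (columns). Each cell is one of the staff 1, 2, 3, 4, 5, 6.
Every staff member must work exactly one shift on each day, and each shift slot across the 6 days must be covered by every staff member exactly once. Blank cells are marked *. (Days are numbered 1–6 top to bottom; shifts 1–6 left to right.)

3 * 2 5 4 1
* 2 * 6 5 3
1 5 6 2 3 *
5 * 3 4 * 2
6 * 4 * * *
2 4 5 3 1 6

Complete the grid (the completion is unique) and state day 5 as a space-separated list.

Day 5, shift 4: day 5 has {4, 6} and shift 4 has {2, 3, 4, 5, 6}, leaving only 1.
Day 5, shift 2: day 5 has {1, 4, 6} and shift 2 has {2, 4, 5}, leaving only 3.
Day 5, shift 5: day 5 has {1, 3, 4, 6} and shift 5 has {1, 3, 4, 5}, leaving only 2.
Day 5, shift 6: day 5 has {1, 2, 3, 4, 6} and shift 6 has {1, 2, 3, 6}, leaving only 5.
So day 5 reads: 6 3 4 1 2 5.

6 3 4 1 2 5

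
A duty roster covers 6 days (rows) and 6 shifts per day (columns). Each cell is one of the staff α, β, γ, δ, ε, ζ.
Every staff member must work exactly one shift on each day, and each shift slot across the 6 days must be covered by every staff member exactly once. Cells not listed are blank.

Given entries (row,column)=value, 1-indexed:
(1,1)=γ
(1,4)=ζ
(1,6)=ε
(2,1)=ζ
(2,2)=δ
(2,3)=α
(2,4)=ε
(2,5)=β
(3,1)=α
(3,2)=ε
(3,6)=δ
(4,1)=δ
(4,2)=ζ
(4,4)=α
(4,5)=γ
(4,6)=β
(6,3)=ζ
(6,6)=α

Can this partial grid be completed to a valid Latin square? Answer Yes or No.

No day or shift among the givens repeats a symbol, and propagating forced cells runs into no contradiction.
One valid completion exists (for instance, γ β δ ζ α ε / ζ δ α ε β γ / α ε β γ ζ δ / δ ζ ε α γ β / ε α γ β δ ζ / β γ ζ δ ε α).

Yes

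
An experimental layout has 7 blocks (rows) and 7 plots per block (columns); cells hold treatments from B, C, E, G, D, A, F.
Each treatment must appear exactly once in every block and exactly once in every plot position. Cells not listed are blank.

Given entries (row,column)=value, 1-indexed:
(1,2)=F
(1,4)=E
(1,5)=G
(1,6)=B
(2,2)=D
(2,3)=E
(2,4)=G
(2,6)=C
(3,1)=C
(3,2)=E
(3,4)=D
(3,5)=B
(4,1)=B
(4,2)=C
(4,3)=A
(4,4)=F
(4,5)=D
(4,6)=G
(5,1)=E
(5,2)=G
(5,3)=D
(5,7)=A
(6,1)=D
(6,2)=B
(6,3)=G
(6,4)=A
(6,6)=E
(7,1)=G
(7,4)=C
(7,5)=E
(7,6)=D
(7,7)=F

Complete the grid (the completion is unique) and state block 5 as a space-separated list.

Block 5, plot 4: block 5 has {E, G, D, A} and plot 4 has {C, E, G, D, A, F}, leaving only B.
Block 5, plot 6: block 5 has {B, E, G, D, A} and plot 6 has {B, C, E, G, D}, leaving only F.
Block 5, plot 5: block 5 has {B, E, G, D, A, F} and plot 5 has {B, E, G, D}, leaving only C.
So block 5 reads: E G D B C F A.

E G D B C F A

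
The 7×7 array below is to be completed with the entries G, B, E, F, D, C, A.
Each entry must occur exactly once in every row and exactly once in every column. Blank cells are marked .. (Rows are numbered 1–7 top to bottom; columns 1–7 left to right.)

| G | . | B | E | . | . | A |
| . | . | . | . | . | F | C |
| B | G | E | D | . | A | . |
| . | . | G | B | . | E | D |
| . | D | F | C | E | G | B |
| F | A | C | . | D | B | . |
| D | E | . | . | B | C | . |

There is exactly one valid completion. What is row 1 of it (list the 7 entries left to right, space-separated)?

G C B E F D A

Row 1, column 6: row 1 has {G, B, E, A} and column 6 has {G, B, E, F, C, A}, leaving only D.
Row 2, column 2: row 2 has {F, C} and column 2 has {G, E, D, A}, leaving only B.
Row 3, column 7: row 3 has {G, B, E, D, A} and column 7 has {B, D, C, A}, leaving only F.
Row 3, column 5: row 3 has {G, B, E, F, D, A} and column 5 has {B, E, D}, leaving only C.
Row 1, column 5: row 1 has {G, B, E, D, A} and column 5 has {B, E, D, C}, leaving only F.
Row 1, column 2: row 1 has {G, B, E, F, D, A} and column 2 has {G, B, E, D, A}, leaving only C.
So row 1 reads: G C B E F D A.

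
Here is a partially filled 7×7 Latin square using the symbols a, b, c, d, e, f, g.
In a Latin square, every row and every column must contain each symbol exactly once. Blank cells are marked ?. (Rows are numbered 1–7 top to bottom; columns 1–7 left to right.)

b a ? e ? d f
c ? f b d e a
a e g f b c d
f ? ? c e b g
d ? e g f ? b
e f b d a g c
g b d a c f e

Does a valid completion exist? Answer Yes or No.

No row or column among the givens repeats a symbol, and propagating forced cells runs into no contradiction.
One valid completion exists (for instance, b a c e g d f / c g f b d e a / a e g f b c d / f d a c e b g / d c e g f a b / e f b d a g c / g b d a c f e).

Yes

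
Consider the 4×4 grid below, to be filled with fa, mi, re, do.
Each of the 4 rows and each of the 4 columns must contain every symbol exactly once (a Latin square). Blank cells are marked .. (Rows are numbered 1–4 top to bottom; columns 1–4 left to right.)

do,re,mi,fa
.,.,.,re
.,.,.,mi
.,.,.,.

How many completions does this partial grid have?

4

Row 2, column 1: eliminating its row and column leaves {fa, mi}.
Row 2, column 2: eliminating its row and column leaves {fa, mi, do}.
Row 2, column 3: eliminating its row and column leaves {fa, do}.
Row 3, column 1: eliminating its row and column leaves {fa, re}.
Row 3, column 2: eliminating its row and column leaves {fa, do}.
Row 3, column 3: eliminating its row and column leaves {fa, re, do}.
Row 4, column 1: eliminating its row and column leaves {fa, mi, re}.
Row 4, column 2: eliminating its row and column leaves {fa, mi, do}.
Row 4, column 3: eliminating its row and column leaves {fa, re, do}.
Row 4, column 4: eliminating its row and column leaves {do}.
Enumerating the assignments across these blanks that avoid any row or column repeat gives 4 completions.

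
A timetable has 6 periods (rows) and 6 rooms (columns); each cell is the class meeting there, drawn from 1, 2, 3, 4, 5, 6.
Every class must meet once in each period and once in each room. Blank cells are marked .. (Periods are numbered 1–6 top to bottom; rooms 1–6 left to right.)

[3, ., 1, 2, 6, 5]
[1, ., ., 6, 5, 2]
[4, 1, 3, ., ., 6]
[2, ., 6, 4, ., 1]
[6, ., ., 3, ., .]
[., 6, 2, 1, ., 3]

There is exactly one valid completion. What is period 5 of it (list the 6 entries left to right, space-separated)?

Period 5, room 6: period 5 has {3, 6} and room 6 has {1, 2, 3, 5, 6}, leaving only 4.
Period 5, room 3: period 5 has {3, 4, 6} and room 3 has {1, 2, 3, 6}, leaving only 5.
Period 5, room 2: period 5 has {3, 4, 5, 6} and room 2 has {1, 6}, leaving only 2.
Period 5, room 5: period 5 has {2, 3, 4, 5, 6} and room 5 has {5, 6}, leaving only 1.
So period 5 reads: 6 2 5 3 1 4.

6 2 5 3 1 4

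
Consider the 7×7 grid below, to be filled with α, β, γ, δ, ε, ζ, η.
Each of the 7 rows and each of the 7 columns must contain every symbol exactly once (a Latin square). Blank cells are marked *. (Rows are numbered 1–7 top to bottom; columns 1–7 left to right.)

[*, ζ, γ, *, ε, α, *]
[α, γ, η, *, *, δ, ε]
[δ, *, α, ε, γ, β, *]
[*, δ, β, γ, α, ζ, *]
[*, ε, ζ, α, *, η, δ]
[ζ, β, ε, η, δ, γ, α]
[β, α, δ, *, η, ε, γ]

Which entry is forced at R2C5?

Row 1, column 1: row 1 has {α, γ, ε, ζ} and column 1 has {α, β, δ, ζ}, leaving only η.
Row 1, column 7: row 1 has {α, γ, ε, ζ, η} and column 7 has {α, γ, δ, ε}, leaving only β.
Row 1, column 4: row 1 has {α, β, γ, ε, ζ, η} and column 4 has {α, γ, ε, η}, leaving only δ.
Row 3, column 2: row 3 has {α, β, γ, δ, ε} and column 2 has {α, β, γ, δ, ε, ζ}, leaving only η.
Row 3, column 7: row 3 has {α, β, γ, δ, ε, η} and column 7 has {α, β, γ, δ, ε}, leaving only ζ.
Row 4, column 1: row 4 has {α, β, γ, δ, ζ} and column 1 has {α, β, δ, ζ, η}, leaving only ε.
Row 4, column 7: row 4 has {α, β, γ, δ, ε, ζ} and column 7 has {α, β, γ, δ, ε, ζ}, leaving only η.
Row 5, column 1: row 5 has {α, δ, ε, ζ, η} and column 1 has {α, β, δ, ε, ζ, η}, leaving only γ.
Row 5, column 5: row 5 has {α, γ, δ, ε, ζ, η} and column 5 has {α, γ, δ, ε, η}, leaving only β.
Row 2 already has {α, γ, δ, ε, η} and column 5 already has {α, β, γ, δ, ε, η}, so row 2, column 5 must be ζ.

ζ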